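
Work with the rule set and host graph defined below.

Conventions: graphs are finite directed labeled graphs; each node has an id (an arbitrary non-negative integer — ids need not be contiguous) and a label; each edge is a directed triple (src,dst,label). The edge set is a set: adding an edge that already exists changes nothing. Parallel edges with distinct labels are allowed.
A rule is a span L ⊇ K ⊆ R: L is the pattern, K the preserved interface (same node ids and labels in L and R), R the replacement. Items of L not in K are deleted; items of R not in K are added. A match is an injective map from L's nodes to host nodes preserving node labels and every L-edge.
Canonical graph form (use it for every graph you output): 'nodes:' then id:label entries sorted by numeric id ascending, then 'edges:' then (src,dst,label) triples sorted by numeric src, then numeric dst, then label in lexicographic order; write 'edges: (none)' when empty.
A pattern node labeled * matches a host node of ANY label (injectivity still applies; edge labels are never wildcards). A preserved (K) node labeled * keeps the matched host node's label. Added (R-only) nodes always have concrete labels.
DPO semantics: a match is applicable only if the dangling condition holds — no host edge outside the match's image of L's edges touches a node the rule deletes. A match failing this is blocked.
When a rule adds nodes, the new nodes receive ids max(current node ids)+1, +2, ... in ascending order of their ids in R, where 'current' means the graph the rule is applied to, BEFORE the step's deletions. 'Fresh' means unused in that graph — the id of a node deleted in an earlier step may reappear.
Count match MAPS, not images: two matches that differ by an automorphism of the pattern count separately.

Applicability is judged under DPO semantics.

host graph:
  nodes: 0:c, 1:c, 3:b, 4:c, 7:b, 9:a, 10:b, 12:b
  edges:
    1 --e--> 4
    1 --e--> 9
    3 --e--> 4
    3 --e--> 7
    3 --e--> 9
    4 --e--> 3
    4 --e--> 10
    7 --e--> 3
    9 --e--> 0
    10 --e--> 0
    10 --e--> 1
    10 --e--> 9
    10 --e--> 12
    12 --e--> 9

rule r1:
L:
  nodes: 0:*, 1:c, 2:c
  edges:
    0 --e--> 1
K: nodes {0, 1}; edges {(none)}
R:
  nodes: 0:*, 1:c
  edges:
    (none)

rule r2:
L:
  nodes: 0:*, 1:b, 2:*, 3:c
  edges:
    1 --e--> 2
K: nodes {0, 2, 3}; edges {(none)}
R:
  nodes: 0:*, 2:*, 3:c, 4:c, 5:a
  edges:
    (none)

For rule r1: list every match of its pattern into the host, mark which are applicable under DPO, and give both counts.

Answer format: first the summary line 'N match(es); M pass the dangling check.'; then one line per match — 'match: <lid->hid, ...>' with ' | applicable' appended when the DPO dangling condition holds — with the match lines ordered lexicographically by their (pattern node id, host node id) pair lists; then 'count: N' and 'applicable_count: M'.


9 match(es); 0 pass the dangling check.
match: 0->1, 1->4, 2->0
match: 0->3, 1->4, 2->0
match: 0->3, 1->4, 2->1
match: 0->9, 1->0, 2->1
match: 0->9, 1->0, 2->4
match: 0->10, 1->0, 2->1
match: 0->10, 1->0, 2->4
match: 0->10, 1->1, 2->0
match: 0->10, 1->1, 2->4
count: 9
applicable_count: 0


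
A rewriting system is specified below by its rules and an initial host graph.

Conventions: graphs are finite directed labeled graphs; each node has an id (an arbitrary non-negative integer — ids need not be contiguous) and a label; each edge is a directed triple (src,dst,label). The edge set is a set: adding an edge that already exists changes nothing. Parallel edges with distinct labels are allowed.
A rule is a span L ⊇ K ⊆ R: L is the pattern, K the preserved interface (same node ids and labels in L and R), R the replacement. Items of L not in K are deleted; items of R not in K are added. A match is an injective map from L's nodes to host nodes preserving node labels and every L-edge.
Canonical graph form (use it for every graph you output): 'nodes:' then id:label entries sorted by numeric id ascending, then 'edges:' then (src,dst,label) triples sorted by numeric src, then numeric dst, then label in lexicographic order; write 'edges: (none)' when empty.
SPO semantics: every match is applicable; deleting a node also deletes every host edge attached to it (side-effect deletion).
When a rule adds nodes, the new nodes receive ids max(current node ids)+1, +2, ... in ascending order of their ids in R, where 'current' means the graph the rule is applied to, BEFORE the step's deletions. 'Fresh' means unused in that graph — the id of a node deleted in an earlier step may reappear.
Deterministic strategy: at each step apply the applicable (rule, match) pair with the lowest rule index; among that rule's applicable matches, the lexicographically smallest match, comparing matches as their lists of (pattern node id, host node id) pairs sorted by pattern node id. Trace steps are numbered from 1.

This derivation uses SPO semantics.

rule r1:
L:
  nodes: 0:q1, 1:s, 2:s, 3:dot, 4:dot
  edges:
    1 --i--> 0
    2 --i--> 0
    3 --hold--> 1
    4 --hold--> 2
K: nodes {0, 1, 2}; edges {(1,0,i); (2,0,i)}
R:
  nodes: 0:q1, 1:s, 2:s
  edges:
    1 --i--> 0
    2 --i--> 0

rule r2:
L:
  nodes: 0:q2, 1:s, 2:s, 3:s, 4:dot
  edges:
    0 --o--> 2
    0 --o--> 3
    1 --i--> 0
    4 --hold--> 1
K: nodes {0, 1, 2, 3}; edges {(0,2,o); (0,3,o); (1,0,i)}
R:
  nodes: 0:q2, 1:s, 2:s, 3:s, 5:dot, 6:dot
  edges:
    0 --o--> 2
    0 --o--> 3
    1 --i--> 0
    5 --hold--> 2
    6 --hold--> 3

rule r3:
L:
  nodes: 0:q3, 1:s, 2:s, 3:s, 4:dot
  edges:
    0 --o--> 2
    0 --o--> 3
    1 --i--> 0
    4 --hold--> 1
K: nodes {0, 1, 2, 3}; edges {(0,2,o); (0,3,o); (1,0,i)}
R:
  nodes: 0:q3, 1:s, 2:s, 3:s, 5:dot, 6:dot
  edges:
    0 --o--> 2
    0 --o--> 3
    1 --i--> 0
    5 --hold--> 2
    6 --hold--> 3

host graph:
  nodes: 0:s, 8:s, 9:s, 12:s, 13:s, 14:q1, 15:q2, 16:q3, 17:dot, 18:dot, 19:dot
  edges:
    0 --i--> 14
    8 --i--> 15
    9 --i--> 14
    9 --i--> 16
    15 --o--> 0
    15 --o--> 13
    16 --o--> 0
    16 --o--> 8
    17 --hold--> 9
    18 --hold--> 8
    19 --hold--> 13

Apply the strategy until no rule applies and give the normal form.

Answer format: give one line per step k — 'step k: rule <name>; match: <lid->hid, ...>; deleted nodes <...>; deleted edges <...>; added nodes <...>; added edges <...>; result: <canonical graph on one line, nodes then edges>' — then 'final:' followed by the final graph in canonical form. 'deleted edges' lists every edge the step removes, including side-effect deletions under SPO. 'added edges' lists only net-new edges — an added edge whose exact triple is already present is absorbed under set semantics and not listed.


step 1: rule r2; match: 0->15, 1->8, 2->0, 3->13, 4->18; deleted nodes 18; deleted edges (18,8,hold); added nodes 20, 21; added edges (20,0,hold); (21,13,hold); result: nodes: 0:s, 8:s, 9:s, 12:s, 13:s, 14:q1, 15:q2, 16:q3, 17:dot, 19:dot, 20:dot, 21:dot edges: (0,14,i); (8,15,i); (9,14,i); (9,16,i); (15,0,o); (15,13,o); (16,0,o); (16,8,o); (17,9,hold); (19,13,hold); (20,0,hold); (21,13,hold)
step 2: rule r1; match: 0->14, 1->0, 2->9, 3->20, 4->17; deleted nodes 17, 20; deleted edges (17,9,hold); (20,0,hold); added nodes (none); added edges (none); result: nodes: 0:s, 8:s, 9:s, 12:s, 13:s, 14:q1, 15:q2, 16:q3, 19:dot, 21:dot edges: (0,14,i); (8,15,i); (9,14,i); (9,16,i); (15,0,o); (15,13,o); (16,0,o); (16,8,o); (19,13,hold); (21,13,hold)
final:
nodes: 0:s, 8:s, 9:s, 12:s, 13:s, 14:q1, 15:q2, 16:q3, 19:dot, 21:dot
edges: (0,14,i); (8,15,i); (9,14,i); (9,16,i); (15,0,o); (15,13,o); (16,0,o); (16,8,o); (19,13,hold); (21,13,hold)


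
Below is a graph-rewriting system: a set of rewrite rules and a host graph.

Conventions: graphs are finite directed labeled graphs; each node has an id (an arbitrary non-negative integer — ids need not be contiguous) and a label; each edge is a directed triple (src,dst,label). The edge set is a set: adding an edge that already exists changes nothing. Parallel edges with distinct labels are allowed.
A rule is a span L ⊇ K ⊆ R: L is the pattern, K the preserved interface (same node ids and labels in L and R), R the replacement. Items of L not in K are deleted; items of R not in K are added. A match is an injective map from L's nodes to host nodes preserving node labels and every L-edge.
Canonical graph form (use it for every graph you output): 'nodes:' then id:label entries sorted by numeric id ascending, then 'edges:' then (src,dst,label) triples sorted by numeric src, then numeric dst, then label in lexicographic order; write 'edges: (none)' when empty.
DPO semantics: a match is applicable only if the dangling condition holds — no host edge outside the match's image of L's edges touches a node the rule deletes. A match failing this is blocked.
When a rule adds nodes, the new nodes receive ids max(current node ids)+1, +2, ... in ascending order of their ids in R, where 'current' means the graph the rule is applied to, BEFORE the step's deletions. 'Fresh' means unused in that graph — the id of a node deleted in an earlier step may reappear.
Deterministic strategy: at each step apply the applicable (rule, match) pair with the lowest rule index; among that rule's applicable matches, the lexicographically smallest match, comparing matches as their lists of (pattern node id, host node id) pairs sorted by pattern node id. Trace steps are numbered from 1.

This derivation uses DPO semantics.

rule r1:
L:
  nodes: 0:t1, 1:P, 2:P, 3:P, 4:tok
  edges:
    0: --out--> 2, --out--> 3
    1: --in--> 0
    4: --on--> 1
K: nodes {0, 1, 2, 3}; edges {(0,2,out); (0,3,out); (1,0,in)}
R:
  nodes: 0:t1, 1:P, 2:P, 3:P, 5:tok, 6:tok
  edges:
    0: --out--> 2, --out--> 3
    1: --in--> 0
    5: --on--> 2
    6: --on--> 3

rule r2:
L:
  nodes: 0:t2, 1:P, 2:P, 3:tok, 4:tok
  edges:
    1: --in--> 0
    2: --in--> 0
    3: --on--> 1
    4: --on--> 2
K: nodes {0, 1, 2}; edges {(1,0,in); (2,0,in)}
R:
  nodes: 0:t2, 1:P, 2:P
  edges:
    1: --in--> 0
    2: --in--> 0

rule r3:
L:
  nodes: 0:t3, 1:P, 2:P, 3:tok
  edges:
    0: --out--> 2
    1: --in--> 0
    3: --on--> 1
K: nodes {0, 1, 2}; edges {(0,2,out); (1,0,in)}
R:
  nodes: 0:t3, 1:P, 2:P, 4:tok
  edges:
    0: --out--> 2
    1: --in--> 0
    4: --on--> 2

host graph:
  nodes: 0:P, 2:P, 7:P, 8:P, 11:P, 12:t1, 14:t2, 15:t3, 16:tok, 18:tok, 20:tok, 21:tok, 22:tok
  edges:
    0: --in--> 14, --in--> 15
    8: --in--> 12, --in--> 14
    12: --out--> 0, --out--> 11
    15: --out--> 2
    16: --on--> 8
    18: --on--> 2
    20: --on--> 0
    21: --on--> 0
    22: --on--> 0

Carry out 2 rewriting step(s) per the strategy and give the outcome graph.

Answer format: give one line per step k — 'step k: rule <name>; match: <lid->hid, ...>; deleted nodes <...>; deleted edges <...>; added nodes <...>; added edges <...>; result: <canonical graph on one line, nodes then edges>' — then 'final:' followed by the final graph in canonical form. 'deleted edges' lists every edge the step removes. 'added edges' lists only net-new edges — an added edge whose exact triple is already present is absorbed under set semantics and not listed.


step 1: rule r1; match: 0->12, 1->8, 2->0, 3->11, 4->16; deleted nodes 16; deleted edges (16,8,on); added nodes 23, 24; added edges (23,0,on); (24,11,on); result: nodes: 0:P, 2:P, 7:P, 8:P, 11:P, 12:t1, 14:t2, 15:t3, 18:tok, 20:tok, 21:tok, 22:tok, 23:tok, 24:tok edges: (0,14,in); (0,15,in); (8,12,in); (8,14,in); (12,0,out); (12,11,out); (15,2,out); (18,2,on); (20,0,on); (21,0,on); (22,0,on); (23,0,on); (24,11,on)
step 2: rule r3; match: 0->15, 1->0, 2->2, 3->20; deleted nodes 20; deleted edges (20,0,on); added nodes 25; added edges (25,2,on); result: nodes: 0:P, 2:P, 7:P, 8:P, 11:P, 12:t1, 14:t2, 15:t3, 18:tok, 21:tok, 22:tok, 23:tok, 24:tok, 25:tok edges: (0,14,in); (0,15,in); (8,12,in); (8,14,in); (12,0,out); (12,11,out); (15,2,out); (18,2,on); (21,0,on); (22,0,on); (23,0,on); (24,11,on); (25,2,on)
final:
nodes: 0:P, 2:P, 7:P, 8:P, 11:P, 12:t1, 14:t2, 15:t3, 18:tok, 21:tok, 22:tok, 23:tok, 24:tok, 25:tok
edges: (0,14,in); (0,15,in); (8,12,in); (8,14,in); (12,0,out); (12,11,out); (15,2,out); (18,2,on); (21,0,on); (22,0,on); (23,0,on); (24,11,on); (25,2,on)


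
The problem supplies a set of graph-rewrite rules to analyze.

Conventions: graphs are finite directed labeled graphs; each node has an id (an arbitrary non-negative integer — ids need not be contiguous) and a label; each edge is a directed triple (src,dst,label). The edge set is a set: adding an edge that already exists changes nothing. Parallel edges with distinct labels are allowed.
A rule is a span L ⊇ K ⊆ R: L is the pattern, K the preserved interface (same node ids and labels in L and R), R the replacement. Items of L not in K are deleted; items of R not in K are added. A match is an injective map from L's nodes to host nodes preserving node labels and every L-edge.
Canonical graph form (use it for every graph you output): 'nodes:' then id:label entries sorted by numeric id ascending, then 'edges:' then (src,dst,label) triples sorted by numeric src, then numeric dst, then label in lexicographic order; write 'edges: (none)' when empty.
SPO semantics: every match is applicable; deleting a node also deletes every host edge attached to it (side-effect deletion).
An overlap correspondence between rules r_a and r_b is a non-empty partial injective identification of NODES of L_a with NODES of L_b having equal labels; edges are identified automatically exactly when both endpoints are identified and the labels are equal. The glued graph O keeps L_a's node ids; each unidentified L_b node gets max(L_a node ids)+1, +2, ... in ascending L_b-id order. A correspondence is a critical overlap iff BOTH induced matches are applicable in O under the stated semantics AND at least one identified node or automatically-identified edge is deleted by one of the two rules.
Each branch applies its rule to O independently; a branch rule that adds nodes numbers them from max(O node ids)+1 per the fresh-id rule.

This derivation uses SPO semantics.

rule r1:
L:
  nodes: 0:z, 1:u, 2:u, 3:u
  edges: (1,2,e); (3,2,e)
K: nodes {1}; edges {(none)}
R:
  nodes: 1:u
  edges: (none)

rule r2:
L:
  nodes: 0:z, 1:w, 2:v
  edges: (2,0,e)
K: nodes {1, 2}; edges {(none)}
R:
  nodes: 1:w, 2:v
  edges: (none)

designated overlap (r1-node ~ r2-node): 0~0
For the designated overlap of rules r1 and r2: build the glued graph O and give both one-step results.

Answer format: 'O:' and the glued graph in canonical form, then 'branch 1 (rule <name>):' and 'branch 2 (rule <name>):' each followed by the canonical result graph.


O:
nodes: 0:z, 1:u, 2:u, 3:u, 4:w, 5:v
edges: (1,2,e); (3,2,e); (5,0,e)
branch 1 (rule r1):
nodes: 1:u, 4:w, 5:v
edges: (none)
branch 2 (rule r2):
nodes: 1:u, 2:u, 3:u, 4:w, 5:v
edges: (1,2,e); (3,2,e)


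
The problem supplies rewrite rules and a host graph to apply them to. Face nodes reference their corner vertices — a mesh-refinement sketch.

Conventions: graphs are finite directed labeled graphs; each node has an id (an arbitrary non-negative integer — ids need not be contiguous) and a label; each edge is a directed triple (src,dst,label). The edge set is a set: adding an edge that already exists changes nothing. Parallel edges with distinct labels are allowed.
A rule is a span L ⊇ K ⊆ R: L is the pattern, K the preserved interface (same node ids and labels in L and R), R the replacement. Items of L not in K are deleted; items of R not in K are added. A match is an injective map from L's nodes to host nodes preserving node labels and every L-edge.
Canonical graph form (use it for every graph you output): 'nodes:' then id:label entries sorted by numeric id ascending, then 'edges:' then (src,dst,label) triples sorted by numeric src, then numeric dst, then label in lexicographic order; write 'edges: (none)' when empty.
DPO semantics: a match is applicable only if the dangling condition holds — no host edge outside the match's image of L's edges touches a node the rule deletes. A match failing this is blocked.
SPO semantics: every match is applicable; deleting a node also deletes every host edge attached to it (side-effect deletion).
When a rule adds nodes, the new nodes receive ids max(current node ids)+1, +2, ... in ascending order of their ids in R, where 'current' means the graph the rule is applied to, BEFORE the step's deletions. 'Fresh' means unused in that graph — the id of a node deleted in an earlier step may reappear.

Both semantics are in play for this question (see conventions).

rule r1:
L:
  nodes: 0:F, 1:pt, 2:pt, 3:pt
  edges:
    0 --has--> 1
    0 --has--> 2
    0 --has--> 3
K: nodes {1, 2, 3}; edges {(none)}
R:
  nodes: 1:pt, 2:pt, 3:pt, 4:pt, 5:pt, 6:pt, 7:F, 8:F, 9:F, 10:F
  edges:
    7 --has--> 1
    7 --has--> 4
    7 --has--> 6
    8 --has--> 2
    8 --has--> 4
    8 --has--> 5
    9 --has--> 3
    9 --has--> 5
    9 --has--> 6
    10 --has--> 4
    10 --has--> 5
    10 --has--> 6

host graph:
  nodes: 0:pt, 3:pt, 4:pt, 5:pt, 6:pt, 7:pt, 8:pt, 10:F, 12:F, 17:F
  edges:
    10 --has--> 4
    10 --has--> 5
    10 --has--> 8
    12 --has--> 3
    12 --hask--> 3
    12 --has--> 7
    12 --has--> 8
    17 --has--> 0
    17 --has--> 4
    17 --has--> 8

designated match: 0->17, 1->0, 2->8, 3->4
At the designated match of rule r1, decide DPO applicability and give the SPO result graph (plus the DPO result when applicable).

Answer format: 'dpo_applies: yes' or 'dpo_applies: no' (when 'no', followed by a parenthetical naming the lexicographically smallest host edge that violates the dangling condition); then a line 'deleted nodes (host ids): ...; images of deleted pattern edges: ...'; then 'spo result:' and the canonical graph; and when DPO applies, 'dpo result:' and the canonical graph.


dpo_applies: yes
deleted nodes (host ids): 17; images of deleted pattern edges: (17,0,has); (17,4,has); (17,8,has)
spo result:
nodes: 0:pt, 3:pt, 4:pt, 5:pt, 6:pt, 7:pt, 8:pt, 10:F, 12:F, 18:pt, 19:pt, 20:pt, 21:F, 22:F, 23:F, 24:F
edges: (10,4,has); (10,5,has); (10,8,has); (12,3,has); (12,3,hask); (12,7,has); (12,8,has); (21,0,has); (21,18,has); (21,20,has); (22,8,has); (22,18,has); (22,19,has); (23,4,has); (23,19,has); (23,20,has); (24,18,has); (24,19,has); (24,20,has)
dpo result:
nodes: 0:pt, 3:pt, 4:pt, 5:pt, 6:pt, 7:pt, 8:pt, 10:F, 12:F, 18:pt, 19:pt, 20:pt, 21:F, 22:F, 23:F, 24:F
edges: (10,4,has); (10,5,has); (10,8,has); (12,3,has); (12,3,hask); (12,7,has); (12,8,has); (21,0,has); (21,18,has); (21,20,has); (22,8,has); (22,18,has); (22,19,has); (23,4,has); (23,19,has); (23,20,has); (24,18,has); (24,19,has); (24,20,has)


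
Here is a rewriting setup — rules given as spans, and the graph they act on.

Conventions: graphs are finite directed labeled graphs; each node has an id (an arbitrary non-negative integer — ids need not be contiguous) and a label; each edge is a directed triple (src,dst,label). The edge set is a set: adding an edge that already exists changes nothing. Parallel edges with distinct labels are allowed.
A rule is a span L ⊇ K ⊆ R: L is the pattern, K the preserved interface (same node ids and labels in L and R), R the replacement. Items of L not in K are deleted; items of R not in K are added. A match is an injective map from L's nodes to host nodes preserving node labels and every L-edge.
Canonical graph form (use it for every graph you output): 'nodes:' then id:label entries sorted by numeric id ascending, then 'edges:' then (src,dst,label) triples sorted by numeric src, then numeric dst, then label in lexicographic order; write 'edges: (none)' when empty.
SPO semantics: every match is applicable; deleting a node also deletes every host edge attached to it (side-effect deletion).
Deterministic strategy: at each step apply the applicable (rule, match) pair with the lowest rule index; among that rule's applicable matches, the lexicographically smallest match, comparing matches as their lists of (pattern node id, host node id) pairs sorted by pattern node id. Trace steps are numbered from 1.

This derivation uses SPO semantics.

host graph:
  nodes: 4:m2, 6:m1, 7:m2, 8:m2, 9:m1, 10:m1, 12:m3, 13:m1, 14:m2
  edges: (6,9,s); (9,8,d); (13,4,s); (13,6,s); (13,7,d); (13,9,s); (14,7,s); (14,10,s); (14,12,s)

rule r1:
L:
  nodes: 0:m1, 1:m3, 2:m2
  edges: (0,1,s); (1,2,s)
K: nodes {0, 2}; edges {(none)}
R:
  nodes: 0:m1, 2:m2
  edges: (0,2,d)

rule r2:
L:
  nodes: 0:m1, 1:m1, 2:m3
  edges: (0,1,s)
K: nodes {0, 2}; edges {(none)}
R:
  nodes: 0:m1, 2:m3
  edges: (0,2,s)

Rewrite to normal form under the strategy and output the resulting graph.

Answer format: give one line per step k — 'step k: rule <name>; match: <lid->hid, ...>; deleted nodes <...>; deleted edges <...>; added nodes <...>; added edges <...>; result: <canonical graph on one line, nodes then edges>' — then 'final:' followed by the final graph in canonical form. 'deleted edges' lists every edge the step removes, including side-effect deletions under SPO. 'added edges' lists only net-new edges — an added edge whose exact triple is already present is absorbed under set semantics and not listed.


step 1: rule r2; match: 0->6, 1->9, 2->12; deleted nodes 9; deleted edges (6,9,s); (9,8,d); (13,9,s); added nodes (none); added edges (6,12,s); result: nodes: 4:m2, 6:m1, 7:m2, 8:m2, 10:m1, 12:m3, 13:m1, 14:m2 edges: (6,12,s); (13,4,s); (13,6,s); (13,7,d); (14,7,s); (14,10,s); (14,12,s)
step 2: rule r2; match: 0->13, 1->6, 2->12; deleted nodes 6; deleted edges (6,12,s); (13,6,s); added nodes (none); added edges (13,12,s); result: nodes: 4:m2, 7:m2, 8:m2, 10:m1, 12:m3, 13:m1, 14:m2 edges: (13,4,s); (13,7,d); (13,12,s); (14,7,s); (14,10,s); (14,12,s)
final:
nodes: 4:m2, 7:m2, 8:m2, 10:m1, 12:m3, 13:m1, 14:m2
edges: (13,4,s); (13,7,d); (13,12,s); (14,7,s); (14,10,s); (14,12,s)


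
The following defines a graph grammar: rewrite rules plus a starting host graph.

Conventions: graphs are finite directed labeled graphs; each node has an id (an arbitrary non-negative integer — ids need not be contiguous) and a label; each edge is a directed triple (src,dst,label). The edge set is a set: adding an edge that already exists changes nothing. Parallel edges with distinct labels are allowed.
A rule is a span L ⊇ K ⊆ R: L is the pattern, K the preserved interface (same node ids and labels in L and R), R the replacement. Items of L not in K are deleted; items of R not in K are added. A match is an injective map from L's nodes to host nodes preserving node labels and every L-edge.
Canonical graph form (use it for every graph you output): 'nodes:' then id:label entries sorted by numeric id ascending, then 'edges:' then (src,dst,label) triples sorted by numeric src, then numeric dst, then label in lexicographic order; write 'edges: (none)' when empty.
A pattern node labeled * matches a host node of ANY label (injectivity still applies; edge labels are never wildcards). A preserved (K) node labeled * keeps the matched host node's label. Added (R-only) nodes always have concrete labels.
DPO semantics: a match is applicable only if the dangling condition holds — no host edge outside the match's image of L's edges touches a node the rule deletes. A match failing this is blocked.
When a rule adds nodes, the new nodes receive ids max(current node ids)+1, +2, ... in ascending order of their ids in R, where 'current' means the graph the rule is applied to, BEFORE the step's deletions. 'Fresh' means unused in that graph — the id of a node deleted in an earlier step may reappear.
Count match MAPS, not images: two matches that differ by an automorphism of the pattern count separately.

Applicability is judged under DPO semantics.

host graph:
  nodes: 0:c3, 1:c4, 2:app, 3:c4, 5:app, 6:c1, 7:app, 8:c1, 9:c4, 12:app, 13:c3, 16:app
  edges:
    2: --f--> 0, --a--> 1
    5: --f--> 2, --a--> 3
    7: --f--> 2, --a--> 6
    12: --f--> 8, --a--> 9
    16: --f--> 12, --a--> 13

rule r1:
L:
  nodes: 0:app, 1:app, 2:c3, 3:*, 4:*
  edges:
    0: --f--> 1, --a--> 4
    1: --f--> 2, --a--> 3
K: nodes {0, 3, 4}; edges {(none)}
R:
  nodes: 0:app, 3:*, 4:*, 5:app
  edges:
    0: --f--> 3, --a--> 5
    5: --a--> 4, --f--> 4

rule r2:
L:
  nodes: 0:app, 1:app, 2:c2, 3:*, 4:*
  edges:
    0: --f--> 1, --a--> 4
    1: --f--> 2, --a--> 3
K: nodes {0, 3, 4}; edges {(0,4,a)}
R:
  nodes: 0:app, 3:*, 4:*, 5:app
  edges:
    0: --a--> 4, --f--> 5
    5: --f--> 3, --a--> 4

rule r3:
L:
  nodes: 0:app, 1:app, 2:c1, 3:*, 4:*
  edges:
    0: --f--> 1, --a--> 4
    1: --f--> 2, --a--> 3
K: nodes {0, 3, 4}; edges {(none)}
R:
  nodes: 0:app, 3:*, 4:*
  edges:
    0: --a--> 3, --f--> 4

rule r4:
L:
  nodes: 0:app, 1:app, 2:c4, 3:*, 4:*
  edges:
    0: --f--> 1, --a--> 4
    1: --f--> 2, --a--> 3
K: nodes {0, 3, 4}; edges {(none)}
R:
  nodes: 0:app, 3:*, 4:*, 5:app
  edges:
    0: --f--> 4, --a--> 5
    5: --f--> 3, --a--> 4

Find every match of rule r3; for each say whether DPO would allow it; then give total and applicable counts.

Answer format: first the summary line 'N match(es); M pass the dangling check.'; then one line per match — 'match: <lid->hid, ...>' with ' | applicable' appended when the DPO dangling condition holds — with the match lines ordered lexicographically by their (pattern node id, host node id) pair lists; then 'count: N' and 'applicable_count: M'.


1 match(es); 1 pass the dangling check.
match: 0->16, 1->12, 2->8, 3->9, 4->13 | applicable
count: 1
applicable_count: 1


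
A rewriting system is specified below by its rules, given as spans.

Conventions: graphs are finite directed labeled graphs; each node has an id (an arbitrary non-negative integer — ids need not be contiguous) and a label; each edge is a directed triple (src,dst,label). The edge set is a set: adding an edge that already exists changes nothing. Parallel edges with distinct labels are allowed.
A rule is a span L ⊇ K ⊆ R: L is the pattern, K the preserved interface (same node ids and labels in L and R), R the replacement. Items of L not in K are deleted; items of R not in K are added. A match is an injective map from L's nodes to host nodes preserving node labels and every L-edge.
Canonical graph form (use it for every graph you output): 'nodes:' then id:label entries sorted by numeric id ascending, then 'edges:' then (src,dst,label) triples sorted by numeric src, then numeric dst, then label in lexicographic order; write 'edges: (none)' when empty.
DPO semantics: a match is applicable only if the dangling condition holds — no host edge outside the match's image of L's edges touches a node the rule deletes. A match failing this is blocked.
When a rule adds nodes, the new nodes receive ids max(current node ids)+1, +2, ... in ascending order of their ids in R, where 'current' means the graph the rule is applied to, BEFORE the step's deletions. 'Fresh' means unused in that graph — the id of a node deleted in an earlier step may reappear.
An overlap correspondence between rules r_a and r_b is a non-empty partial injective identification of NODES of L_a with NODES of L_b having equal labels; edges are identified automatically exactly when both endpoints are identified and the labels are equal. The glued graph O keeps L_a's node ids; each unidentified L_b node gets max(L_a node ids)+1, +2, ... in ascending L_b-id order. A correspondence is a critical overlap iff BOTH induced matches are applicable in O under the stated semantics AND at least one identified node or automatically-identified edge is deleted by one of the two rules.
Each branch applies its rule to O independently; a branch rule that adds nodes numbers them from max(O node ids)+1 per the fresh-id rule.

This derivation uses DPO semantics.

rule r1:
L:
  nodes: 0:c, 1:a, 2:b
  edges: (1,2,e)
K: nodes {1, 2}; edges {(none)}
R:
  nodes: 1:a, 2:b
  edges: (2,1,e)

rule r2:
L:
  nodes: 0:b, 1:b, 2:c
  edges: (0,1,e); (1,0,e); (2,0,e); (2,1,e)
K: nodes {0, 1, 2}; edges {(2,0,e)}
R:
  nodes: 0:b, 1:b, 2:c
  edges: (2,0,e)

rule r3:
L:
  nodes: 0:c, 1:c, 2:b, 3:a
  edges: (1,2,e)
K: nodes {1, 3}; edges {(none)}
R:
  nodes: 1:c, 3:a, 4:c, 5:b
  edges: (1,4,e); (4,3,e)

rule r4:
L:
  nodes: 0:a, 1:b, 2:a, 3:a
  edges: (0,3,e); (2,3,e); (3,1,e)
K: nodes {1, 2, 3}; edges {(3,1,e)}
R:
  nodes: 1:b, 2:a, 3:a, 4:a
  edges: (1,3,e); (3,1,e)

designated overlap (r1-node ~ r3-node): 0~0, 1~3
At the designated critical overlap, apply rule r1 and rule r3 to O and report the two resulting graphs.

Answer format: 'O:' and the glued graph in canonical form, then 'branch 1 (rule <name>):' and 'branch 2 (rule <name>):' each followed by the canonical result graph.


O:
nodes: 0:c, 1:a, 2:b, 3:c, 4:b
edges: (1,2,e); (3,4,e)
branch 1 (rule r1):
nodes: 1:a, 2:b, 3:c, 4:b
edges: (2,1,e); (3,4,e)
branch 2 (rule r3):
nodes: 1:a, 2:b, 3:c, 5:c, 6:b
edges: (1,2,e); (3,5,e); (5,1,e)


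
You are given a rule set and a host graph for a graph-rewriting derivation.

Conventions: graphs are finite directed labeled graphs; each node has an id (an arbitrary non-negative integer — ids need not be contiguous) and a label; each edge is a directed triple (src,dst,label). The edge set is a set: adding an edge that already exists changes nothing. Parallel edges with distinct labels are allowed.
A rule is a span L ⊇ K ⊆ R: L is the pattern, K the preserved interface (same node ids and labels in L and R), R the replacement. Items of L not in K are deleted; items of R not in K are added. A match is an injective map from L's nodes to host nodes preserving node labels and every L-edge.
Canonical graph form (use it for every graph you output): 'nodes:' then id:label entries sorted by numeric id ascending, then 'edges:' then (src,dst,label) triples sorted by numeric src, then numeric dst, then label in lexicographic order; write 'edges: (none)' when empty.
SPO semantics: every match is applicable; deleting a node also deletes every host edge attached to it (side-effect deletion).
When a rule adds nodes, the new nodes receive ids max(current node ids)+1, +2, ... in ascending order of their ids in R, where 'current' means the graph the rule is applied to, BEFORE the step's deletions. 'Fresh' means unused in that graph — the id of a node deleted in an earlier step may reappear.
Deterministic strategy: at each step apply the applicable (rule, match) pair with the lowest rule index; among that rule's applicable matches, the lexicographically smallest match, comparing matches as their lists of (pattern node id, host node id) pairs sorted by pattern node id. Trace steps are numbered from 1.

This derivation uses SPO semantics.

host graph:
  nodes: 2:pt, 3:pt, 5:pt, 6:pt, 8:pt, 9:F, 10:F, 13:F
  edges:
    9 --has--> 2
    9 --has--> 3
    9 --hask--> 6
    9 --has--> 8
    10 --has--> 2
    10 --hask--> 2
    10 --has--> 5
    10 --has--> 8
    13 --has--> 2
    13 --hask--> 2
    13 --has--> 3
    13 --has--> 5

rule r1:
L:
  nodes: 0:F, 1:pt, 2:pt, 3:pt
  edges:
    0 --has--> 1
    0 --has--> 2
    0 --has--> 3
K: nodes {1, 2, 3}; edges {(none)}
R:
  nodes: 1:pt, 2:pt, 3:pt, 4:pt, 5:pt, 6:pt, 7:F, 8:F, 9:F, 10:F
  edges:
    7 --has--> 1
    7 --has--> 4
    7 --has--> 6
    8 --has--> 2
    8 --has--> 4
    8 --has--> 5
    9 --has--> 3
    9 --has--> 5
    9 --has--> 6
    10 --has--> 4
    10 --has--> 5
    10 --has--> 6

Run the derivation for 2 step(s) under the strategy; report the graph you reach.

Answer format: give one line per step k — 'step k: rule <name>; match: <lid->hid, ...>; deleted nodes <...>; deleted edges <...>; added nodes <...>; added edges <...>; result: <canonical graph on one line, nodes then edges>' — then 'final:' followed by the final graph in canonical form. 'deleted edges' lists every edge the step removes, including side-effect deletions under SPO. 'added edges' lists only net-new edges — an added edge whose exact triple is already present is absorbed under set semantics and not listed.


step 1: rule r1; match: 0->9, 1->2, 2->3, 3->8; deleted nodes 9; deleted edges (9,2,has); (9,3,has); (9,6,hask); (9,8,has); added nodes 14, 15, 16, 17, 18, 19, 20; added edges (17,2,has); (17,14,has); (17,16,has); (18,3,has); (18,14,has); (18,15,has); (19,8,has); (19,15,has); (19,16,has); (20,14,has); (20,15,has); (20,16,has); result: nodes: 2:pt, 3:pt, 5:pt, 6:pt, 8:pt, 10:F, 13:F, 14:pt, 15:pt, 16:pt, 17:F, 18:F, 19:F, 20:F edges: (10,2,has); (10,2,hask); (10,5,has); (10,8,has); (13,2,has); (13,2,hask); (13,3,has); (13,5,has); (17,2,has); (17,14,has); (17,16,has); (18,3,has); (18,14,has); (18,15,has); (19,8,has); (19,15,has); (19,16,has); (20,14,has); (20,15,has); (20,16,has)
step 2: rule r1; match: 0->10, 1->2, 2->5, 3->8; deleted nodes 10; deleted edges (10,2,has); (10,2,hask); (10,5,has); (10,8,has); added nodes 21, 22, 23, 24, 25, 26, 27; added edges (24,2,has); (24,21,has); (24,23,has); (25,5,has); (25,21,has); (25,22,has); (26,8,has); (26,22,has); (26,23,has); (27,21,has); (27,22,has); (27,23,has); result: nodes: 2:pt, 3:pt, 5:pt, 6:pt, 8:pt, 13:F, 14:pt, 15:pt, 16:pt, 17:F, 18:F, 19:F, 20:F, 21:pt, 22:pt, 23:pt, 24:F, 25:F, 26:F, 27:F edges: (13,2,has); (13,2,hask); (13,3,has); (13,5,has); (17,2,has); (17,14,has); (17,16,has); (18,3,has); (18,14,has); (18,15,has); (19,8,has); (19,15,has); (19,16,has); (20,14,has); (20,15,has); (20,16,has); (24,2,has); (24,21,has); (24,23,has); (25,5,has); (25,21,has); (25,22,has); (26,8,has); (26,22,has); (26,23,has); (27,21,has); (27,22,has); (27,23,has)
final:
nodes: 2:pt, 3:pt, 5:pt, 6:pt, 8:pt, 13:F, 14:pt, 15:pt, 16:pt, 17:F, 18:F, 19:F, 20:F, 21:pt, 22:pt, 23:pt, 24:F, 25:F, 26:F, 27:F
edges: (13,2,has); (13,2,hask); (13,3,has); (13,5,has); (17,2,has); (17,14,has); (17,16,has); (18,3,has); (18,14,has); (18,15,has); (19,8,has); (19,15,has); (19,16,has); (20,14,has); (20,15,has); (20,16,has); (24,2,has); (24,21,has); (24,23,has); (25,5,has); (25,21,has); (25,22,has); (26,8,has); (26,22,has); (26,23,has); (27,21,has); (27,22,has); (27,23,has)


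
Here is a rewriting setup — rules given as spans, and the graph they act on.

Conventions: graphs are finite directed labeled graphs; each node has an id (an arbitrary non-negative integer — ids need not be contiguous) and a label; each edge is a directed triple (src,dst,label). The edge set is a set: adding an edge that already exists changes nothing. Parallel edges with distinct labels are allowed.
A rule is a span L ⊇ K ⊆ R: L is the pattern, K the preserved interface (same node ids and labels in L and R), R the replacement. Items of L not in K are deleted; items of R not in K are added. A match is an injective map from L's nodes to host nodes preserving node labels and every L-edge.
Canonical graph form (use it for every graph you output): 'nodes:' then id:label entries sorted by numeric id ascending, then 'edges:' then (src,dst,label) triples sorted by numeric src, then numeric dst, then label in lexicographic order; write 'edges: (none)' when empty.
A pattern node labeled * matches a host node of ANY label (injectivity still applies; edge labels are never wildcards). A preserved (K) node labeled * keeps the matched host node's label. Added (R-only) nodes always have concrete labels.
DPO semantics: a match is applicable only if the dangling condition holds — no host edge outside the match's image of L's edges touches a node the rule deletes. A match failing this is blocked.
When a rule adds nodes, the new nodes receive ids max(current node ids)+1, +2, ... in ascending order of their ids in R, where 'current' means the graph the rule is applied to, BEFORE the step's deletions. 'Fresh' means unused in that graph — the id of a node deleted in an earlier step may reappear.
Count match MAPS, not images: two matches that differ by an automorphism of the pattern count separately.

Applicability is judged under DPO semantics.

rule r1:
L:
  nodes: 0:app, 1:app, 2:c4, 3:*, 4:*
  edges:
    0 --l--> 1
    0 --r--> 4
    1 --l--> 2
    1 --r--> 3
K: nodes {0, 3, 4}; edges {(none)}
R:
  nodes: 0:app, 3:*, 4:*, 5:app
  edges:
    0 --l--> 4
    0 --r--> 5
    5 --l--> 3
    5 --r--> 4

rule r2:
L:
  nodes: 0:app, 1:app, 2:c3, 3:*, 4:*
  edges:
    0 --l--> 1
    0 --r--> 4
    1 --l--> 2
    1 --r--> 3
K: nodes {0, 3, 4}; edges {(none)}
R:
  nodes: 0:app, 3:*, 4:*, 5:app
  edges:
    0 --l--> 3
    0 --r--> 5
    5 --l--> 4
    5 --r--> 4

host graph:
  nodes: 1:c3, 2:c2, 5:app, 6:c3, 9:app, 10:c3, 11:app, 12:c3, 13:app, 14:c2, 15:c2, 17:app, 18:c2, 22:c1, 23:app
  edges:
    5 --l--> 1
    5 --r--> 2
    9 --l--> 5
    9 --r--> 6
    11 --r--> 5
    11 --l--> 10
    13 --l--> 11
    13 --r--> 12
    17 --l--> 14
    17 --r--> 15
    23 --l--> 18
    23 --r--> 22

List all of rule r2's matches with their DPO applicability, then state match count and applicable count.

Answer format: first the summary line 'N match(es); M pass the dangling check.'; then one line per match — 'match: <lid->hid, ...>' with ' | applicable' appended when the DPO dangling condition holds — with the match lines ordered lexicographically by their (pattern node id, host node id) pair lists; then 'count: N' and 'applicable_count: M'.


2 match(es); 1 pass the dangling check.
match: 0->9, 1->5, 2->1, 3->2, 4->6
match: 0->13, 1->11, 2->10, 3->5, 4->12 | applicable
count: 2
applicable_count: 1


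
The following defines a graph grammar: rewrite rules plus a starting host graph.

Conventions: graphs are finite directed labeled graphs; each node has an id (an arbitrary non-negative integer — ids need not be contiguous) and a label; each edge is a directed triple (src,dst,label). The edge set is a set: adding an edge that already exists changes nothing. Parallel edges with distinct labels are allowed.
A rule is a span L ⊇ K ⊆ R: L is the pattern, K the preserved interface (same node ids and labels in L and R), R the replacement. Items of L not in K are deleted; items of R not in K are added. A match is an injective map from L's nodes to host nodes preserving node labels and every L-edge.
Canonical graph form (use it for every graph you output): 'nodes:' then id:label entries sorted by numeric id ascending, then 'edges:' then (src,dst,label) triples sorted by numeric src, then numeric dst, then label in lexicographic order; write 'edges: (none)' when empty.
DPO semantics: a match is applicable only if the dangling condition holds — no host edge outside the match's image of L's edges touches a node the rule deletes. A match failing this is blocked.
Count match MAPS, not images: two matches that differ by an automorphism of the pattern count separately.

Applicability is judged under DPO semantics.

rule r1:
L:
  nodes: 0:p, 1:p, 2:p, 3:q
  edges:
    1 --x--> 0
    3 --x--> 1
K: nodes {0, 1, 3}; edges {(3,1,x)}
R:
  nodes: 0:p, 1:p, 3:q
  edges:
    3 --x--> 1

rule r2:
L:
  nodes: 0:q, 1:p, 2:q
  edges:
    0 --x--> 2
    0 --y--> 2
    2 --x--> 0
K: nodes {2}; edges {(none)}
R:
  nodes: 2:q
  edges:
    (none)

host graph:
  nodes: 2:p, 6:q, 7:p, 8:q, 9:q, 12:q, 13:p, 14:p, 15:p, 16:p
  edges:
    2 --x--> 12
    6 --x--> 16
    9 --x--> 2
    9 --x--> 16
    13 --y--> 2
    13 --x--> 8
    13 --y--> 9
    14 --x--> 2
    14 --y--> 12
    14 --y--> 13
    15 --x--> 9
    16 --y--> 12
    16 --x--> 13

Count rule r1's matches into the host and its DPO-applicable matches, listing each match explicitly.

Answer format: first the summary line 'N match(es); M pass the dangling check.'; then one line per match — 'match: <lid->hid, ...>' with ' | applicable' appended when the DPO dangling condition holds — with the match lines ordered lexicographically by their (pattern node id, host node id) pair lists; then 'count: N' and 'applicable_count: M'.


8 match(es); 2 pass the dangling check.
match: 0->13, 1->16, 2->2, 3->6
match: 0->13, 1->16, 2->2, 3->9
match: 0->13, 1->16, 2->7, 3->6 | applicable
match: 0->13, 1->16, 2->7, 3->9 | applicable
match: 0->13, 1->16, 2->14, 3->6
match: 0->13, 1->16, 2->14, 3->9
match: 0->13, 1->16, 2->15, 3->6
match: 0->13, 1->16, 2->15, 3->9
count: 8
applicable_count: 2


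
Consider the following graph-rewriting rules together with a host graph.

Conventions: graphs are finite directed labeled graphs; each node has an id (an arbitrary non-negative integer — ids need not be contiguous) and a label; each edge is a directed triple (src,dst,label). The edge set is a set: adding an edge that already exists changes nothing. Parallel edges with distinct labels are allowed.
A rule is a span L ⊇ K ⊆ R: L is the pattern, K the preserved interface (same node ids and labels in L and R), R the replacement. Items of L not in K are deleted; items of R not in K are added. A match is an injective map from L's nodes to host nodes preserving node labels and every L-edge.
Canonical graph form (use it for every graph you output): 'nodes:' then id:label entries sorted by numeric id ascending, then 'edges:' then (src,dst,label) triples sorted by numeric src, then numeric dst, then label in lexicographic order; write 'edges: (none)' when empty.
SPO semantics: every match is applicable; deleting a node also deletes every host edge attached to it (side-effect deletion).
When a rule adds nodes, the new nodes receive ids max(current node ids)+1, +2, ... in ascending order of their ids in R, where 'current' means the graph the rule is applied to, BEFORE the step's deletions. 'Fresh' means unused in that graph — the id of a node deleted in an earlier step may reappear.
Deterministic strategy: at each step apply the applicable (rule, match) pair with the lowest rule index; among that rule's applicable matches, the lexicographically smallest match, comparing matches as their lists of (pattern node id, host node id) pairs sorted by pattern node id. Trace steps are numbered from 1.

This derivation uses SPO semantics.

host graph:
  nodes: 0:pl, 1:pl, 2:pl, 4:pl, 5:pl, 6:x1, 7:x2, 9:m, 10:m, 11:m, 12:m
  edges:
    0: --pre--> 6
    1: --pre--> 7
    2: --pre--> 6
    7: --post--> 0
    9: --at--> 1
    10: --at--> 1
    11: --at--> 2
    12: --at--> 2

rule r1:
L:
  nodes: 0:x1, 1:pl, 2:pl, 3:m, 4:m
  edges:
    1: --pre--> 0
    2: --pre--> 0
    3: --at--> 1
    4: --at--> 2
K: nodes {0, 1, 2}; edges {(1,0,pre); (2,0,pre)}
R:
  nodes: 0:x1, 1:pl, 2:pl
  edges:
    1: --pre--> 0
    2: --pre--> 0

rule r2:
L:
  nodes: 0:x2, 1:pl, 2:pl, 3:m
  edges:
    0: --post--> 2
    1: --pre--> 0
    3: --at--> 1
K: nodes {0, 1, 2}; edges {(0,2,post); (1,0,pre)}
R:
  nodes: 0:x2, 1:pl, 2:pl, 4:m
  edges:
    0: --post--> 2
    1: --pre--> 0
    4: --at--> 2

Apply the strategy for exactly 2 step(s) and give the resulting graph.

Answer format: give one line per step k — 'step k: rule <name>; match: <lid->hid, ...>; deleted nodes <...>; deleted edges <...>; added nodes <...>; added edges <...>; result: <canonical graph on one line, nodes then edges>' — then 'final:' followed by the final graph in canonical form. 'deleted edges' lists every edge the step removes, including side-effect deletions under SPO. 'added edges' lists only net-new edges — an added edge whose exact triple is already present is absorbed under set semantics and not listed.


step 1: rule r2; match: 0->7, 1->1, 2->0, 3->9; deleted nodes 9; deleted edges (9,1,at); added nodes 13; added edges (13,0,at); result: nodes: 0:pl, 1:pl, 2:pl, 4:pl, 5:pl, 6:x1, 7:x2, 10:m, 11:m, 12:m, 13:m edges: (0,6,pre); (1,7,pre); (2,6,pre); (7,0,post); (10,1,at); (11,2,at); (12,2,at); (13,0,at)
step 2: rule r1; match: 0->6, 1->0, 2->2, 3->13, 4->11; deleted nodes 11, 13; deleted edges (11,2,at); (13,0,at); added nodes (none); added edges (none); result: nodes: 0:pl, 1:pl, 2:pl, 4:pl, 5:pl, 6:x1, 7:x2, 10:m, 12:m edges: (0,6,pre); (1,7,pre); (2,6,pre); (7,0,post); (10,1,at); (12,2,at)
final:
nodes: 0:pl, 1:pl, 2:pl, 4:pl, 5:pl, 6:x1, 7:x2, 10:m, 12:m
edges: (0,6,pre); (1,7,pre); (2,6,pre); (7,0,post); (10,1,at); (12,2,at)
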